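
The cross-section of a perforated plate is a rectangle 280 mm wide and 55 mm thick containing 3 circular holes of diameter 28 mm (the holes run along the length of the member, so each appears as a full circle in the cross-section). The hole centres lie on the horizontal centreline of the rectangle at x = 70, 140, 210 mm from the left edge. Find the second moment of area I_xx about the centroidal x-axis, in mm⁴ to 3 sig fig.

I_xx ≈ 3.79 × 10⁶ mm⁴

Split into non-overlapping primitives; take the origin at the lower-left of the bounding box.
Plate: 280 × 55, A = 15 400 mm², y = 27.5 mm, Ī = 3 882 083 mm⁴.
Hole 1 (subtracted): ⌀28, A = 615.75 mm², y = 27.5 mm, Ī = 30 172 mm⁴.
Hole 2 (subtracted): ⌀28, A = 615.75 mm², y = 27.5 mm, Ī = 30 172 mm⁴.
Hole 3 (subtracted): ⌀28, A = 615.75 mm², y = 27.5 mm, Ī = 30 172 mm⁴.
By symmetry the centroid is at mid-height, ȳ = 27.5 mm.
All pieces are centred on the centroidal x-axis, so I = ΣĪ (holes subtracted) = 3 791 568 mm⁴.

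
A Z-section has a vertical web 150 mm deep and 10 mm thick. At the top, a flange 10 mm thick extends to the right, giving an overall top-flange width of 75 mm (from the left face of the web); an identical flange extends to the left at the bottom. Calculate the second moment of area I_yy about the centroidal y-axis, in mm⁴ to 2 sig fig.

I_yy ≈ 2.3 × 10⁶ mm⁴

Split into non-overlapping primitives; take the origin at the lower-left of the bounding box.
Web: 10 × 150, A = 1 500 mm², x = 70 mm, Ī = 12 500 mm⁴.
Top flange (beyond web): 65 × 10, A = 650 mm², x = 107.5 mm, Ī = 228 854 mm⁴.
Bottom flange (beyond web): 65 × 10, A = 650 mm², x = 32.5 mm, Ī = 228 854 mm⁴.
Centroid: x̄ = ΣA·x / ΣA = 70 mm.
Transfer each piece to the centroidal y-axis using Ī + A·d² with d = x − 70:
  web: d = 0 mm → contributes +12 500 mm⁴
  top flange (beyond web): d = 37.5 mm → contributes +1 142 917 mm⁴
  bottom flange (beyond web): d = -37.5 mm → contributes +1 142 917 mm⁴
Total I = 2 298 333 mm⁴.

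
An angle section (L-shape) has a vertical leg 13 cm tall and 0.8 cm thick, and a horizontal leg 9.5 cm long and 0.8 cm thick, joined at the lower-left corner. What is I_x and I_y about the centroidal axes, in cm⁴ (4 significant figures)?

I_x ≈ 302.0 cm⁴, I_y ≈ 138.5 cm⁴

Decompose the section into non-overlapping parts with the origin at the bottom-left of its bounding rectangle.
Vertical leg: 0.8 × 13, A = 10.4 cm², y = 6.5 cm, Ī = 146.467 cm⁴.
Horizontal leg (remainder): 8.7 × 0.8, A = 6.96 cm², y = 0.4 cm, Ī = 0.3712 cm⁴.
Centroid: ȳ = ΣA·y / ΣA = 4.05438 cm.
Transfer each piece to the centroidal x-axis using Ī + A·d² with d = y − 4.05438:
  vertical leg: d = 2.44562 cm → contributes +208.67 cm⁴
  horizontal leg (remainder): d = -3.65438 cm → contributes +93.3184 cm⁴
Total I = 301.988 cm⁴.
For the y-axis: x̄ = 2.30438 cm.
Repeating about the centroidal y-axis gives I_y = 138.531 cm⁴.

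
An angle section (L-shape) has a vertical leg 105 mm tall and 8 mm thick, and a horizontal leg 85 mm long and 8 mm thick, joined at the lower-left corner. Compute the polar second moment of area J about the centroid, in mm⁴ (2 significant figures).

Break the section into simple shapes (no overlaps), measuring from the bottom-left corner of the bounding box.
Vertical leg: 8 × 105, A = 840 mm², y = 52.5 mm, Ī = 771 750 mm⁴.
Horizontal leg (remainder): 77 × 8, A = 616 mm², y = 4 mm, Ī = 3 285 mm⁴.
Centroid: ȳ = ΣA·y / ΣA = 31.98 mm.
Transfer each piece to the centroidal x-axis using Ī + A·d² with d = y − 31.98:
  vertical leg: d = 20.52 mm → contributes +1 125 423 mm⁴
  horizontal leg (remainder): d = -27.98 mm → contributes +485 566 mm⁴
Total I = 1 610 989 mm⁴.
For the y-axis: x̄ = 21.98 mm.
Repeating about the centroidal y-axis gives I_y = 950 749 mm⁴.
Polar second moment: J = I_x + I_y = 2 561 738 mm⁴.

J ≈ 2.6 × 10⁶ mm⁴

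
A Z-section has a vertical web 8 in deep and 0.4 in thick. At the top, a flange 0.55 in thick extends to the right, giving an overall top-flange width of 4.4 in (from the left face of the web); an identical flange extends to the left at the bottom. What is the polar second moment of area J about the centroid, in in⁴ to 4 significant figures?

J ≈ 105.4 in⁴

Decompose the section into non-overlapping parts with the origin at the bottom-left of its bounding rectangle.
Web: 0.4 × 8, A = 3.2 in², y = 4 in, Ī = 17.0667 in⁴.
Top flange (beyond web): 4 × 0.55, A = 2.2 in², y = 7.725 in, Ī = 0.0554583 in⁴.
Bottom flange (beyond web): 4 × 0.55, A = 2.2 in², y = 0.275 in, Ī = 0.0554583 in⁴.
Centroid: ȳ = ΣA·y / ΣA = 4 in.
Transfer each piece to the centroidal x-axis using Ī + A·d² with d = y − 4:
  web: d = 0 in → contributes +17.0667 in⁴
  top flange (beyond web): d = 3.725 in → contributes +30.5818 in⁴
  bottom flange (beyond web): d = -3.725 in → contributes +30.5818 in⁴
Total I = 78.2303 in⁴.
For the y-axis: x̄ = 4.2 in.
Repeating about the centroidal y-axis gives I_y = 27.2053 in⁴.
Polar second moment: J = I_x + I_y = 105.436 in⁴.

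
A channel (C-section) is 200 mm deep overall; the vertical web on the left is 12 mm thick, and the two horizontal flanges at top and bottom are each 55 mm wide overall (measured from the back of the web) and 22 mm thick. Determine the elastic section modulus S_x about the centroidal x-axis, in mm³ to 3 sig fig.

S_x ≈ 2.31 × 10⁵ mm³

Split into non-overlapping primitives; take the origin at the lower-left of the bounding box.
Web: 12 × 200, A = 2 400 mm², y = 100 mm, Ī = 8 000 000 mm⁴.
Top flange (beyond web): 43 × 22, A = 946 mm², y = 189 mm, Ī = 38 155 mm⁴.
Bottom flange (beyond web): 43 × 22, A = 946 mm², y = 11 mm, Ī = 38 155 mm⁴.
By symmetry the centroid is at mid-height, ȳ = 100 mm.
Transfer each piece to the centroidal x-axis using Ī + A·d² with d = y − 100:
  web: d = 0 mm → contributes +8 000 000 mm⁴
  top flange (beyond web): d = 89 mm → contributes +7 531 421 mm⁴
  bottom flange (beyond web): d = -89 mm → contributes +7 531 421 mm⁴
Total I = 23 062 843 mm⁴.
Extreme fibre distance c = 100 mm; S = I/c = 230 628 mm³.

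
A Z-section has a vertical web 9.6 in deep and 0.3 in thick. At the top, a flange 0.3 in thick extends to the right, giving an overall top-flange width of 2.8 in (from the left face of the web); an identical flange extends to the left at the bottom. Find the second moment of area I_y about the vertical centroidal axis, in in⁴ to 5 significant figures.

I_y ≈ 3.7429 in⁴

Decompose the section into non-overlapping parts with the origin at the bottom-left of its bounding rectangle.
Web: 0.3 × 9.6, A = 2.88 in², x = 2.65 in, Ī = 0.0216 in⁴.
Top flange (beyond web): 2.5 × 0.3, A = 0.75 in², x = 4.05 in, Ī = 0.390625 in⁴.
Bottom flange (beyond web): 2.5 × 0.3, A = 0.75 in², x = 1.25 in, Ī = 0.390625 in⁴.
Centroid: x̄ = ΣA·x / ΣA = 2.65 in.
Transfer each piece to the vertical centroidal axis using Ī + A·d² with d = x − 2.65:
  web: d = 0 in → contributes +0.0216 in⁴
  top flange (beyond web): d = 1.4 in → contributes +1.860625 in⁴
  bottom flange (beyond web): d = -1.4 in → contributes +1.860625 in⁴
Total I = 3.74285 in⁴.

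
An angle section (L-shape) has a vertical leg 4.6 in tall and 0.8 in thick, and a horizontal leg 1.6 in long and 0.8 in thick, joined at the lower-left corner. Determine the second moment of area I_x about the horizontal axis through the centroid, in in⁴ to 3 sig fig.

Split into non-overlapping primitives; take the origin at the lower-left of the bounding box.
Vertical leg: 0.8 × 4.6, A = 3.68 in², y = 2.3 in, Ī = 6.4891 in⁴.
Horizontal leg (remainder): 0.8 × 0.8, A = 0.64 in², y = 0.4 in, Ī = 0.034133 in⁴.
Centroid: ȳ = ΣA·y / ΣA = 2.0185 in.
Transfer each piece to the horizontal axis through the centroid using Ī + A·d² with d = y − 2.0185:
  vertical leg: d = 0.28148 in → contributes +6.7806 in⁴
  horizontal leg (remainder): d = -1.6185 in → contributes +1.7107 in⁴
Total I = 8.4913 in⁴.

I_x ≈ 8.49 in⁴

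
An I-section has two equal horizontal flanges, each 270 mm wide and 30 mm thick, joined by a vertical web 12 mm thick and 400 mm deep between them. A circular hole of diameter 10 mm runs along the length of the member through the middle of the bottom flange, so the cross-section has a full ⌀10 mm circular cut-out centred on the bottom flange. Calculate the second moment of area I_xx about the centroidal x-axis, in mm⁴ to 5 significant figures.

I_xx ≈ 8.1042 × 10⁸ mm⁴

Decompose the section into non-overlapping parts with the origin at the bottom-left of its bounding rectangle.
Bottom flange: 270 × 30, A = 8 100 mm², y = 15 mm, Ī = 607 500 mm⁴.
Web: 12 × 400, A = 4 800 mm², y = 230 mm, Ī = 64 000 000 mm⁴.
Top flange: 270 × 30, A = 8 100 mm², y = 445 mm, Ī = 607 500 mm⁴.
Hole (subtracted): ⌀10, A = 78.53982 mm², y = 15 mm, Ī = 490.8739 mm⁴.
Centroid: ȳ = ΣA·y / ΣA = 230.8071 mm.
Transfer each piece to the centroidal x-axis using Ī + A·d² with d = y − 230.8071:
  bottom flange: d = -215.8071 mm → contributes +377 846 464 mm⁴
  web: d = -0.8071167 mm → contributes +64 003 127 mm⁴
  top flange: d = 214.1929 mm → contributes +372 224 089 mm⁴
  hole: d = -215.8071 mm → contributes −3 658 303 mm⁴
Total I = 810 415 377 mm⁴.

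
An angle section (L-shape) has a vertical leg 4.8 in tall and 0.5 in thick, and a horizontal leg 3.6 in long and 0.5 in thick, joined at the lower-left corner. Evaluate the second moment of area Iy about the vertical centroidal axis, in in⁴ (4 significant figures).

Iy ≈ 4.343 in⁴

Split into non-overlapping primitives; take the origin at the lower-left of the bounding box.
Vertical leg: 0.5 × 4.8, A = 2.4 in², x = 0.25 in, Ī = 0.05 in⁴.
Horizontal leg (remainder): 3.1 × 0.5, A = 1.55 in², x = 2.05 in, Ī = 1.24129 in⁴.
Centroid: x̄ = ΣA·x / ΣA = 0.956329 in.
Transfer each piece to the vertical centroidal axis using Ī + A·d² with d = x − 0.956329:
  vertical leg: d = -0.706329 in → contributes +1.24736 in⁴
  horizontal leg (remainder): d = 1.09367 in → contributes +3.09527 in⁴
Total I = 4.34263 in⁴.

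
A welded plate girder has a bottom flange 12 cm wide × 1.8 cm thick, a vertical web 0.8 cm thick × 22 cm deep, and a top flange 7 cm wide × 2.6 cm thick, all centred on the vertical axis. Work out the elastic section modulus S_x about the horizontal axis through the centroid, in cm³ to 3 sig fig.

Break the section into simple shapes (no overlaps), measuring from the bottom-left corner of the bounding box.
Bottom plate: 12 × 1.8, A = 21.6 cm², y = 0.9 cm, Ī = 5.832 cm⁴.
Web plate: 0.8 × 22, A = 17.6 cm², y = 12.8 cm, Ī = 709.87 cm⁴.
Top plate: 7 × 2.6, A = 18.2 cm², y = 25.1 cm, Ī = 10.253 cm⁴.
Centroid: ȳ = ΣA·y / ΣA = 12.222 cm.
Transfer each piece to the horizontal axis through the centroid using Ī + A·d² with d = y − 12.222:
  bottom plate: d = -11.322 cm → contributes +2774.7 cm⁴
  web plate: d = 0.57805 cm → contributes +715.75 cm⁴
  top plate: d = 12.878 cm → contributes +3028.6 cm⁴
Total I = 6 519 cm⁴.
Extreme fibre distance c = 14.178 cm; S = I/c = 459.8 cm³.

S_x ≈ 460 cm³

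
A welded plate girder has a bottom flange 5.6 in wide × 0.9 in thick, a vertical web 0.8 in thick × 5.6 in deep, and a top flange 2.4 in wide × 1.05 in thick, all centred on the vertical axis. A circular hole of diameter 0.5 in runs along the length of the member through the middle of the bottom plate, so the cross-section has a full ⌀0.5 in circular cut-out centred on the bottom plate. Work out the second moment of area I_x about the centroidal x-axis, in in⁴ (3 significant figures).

Break the section into simple shapes (no overlaps), measuring from the bottom-left corner of the bounding box.
Bottom plate: 5.6 × 0.9, A = 5.04 in², y = 0.45 in, Ī = 0.3402 in⁴.
Web plate: 0.8 × 5.6, A = 4.48 in², y = 3.7 in, Ī = 11.708 in⁴.
Top plate: 2.4 × 1.05, A = 2.52 in², y = 7.025 in, Ī = 0.23153 in⁴.
Hole (subtracted): ⌀0.5, A = 0.19635 in², y = 0.45 in, Ī = 0.003068 in⁴.
Centroid: ȳ = ΣA·y / ΣA = 3.0783 in.
Transfer each piece to the centroidal x-axis using Ī + A·d² with d = y − 3.0783:
  bottom plate: d = -2.6283 in → contributes +35.157 in⁴
  web plate: d = 0.62167 in → contributes +13.439 in⁴
  top plate: d = 3.9467 in → contributes +39.484 in⁴
  hole: d = -2.6283 in → contributes −1.3595 in⁴
Total I = 86.72 in⁴.

I_x ≈ 86.7 in⁴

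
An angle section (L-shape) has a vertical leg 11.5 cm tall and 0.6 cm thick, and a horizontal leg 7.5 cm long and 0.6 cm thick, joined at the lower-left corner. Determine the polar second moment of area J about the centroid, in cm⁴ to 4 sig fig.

Split into non-overlapping primitives; take the origin at the lower-left of the bounding box.
Vertical leg: 0.6 × 11.5, A = 6.9 cm², y = 5.75 cm, Ī = 76.0438 cm⁴.
Horizontal leg (remainder): 6.9 × 0.6, A = 4.14 cm², y = 0.3 cm, Ī = 0.1242 cm⁴.
Centroid: ȳ = ΣA·y / ΣA = 3.70625 cm.
Transfer each piece to the centroidal x-axis using Ī + A·d² with d = y − 3.70625:
  vertical leg: d = 2.04375 cm → contributes +104.864 cm⁴
  horizontal leg (remainder): d = -3.40625 cm → contributes +48.1587 cm⁴
Total I = 153.023 cm⁴.
For the y-axis: x̄ = 1.70625 cm.
Repeating about the centroidal y-axis gives I_y = 53.0192 cm⁴.
Polar second moment: J = I_x + I_y = 206.042 cm⁴.

J ≈ 206.0 cm⁴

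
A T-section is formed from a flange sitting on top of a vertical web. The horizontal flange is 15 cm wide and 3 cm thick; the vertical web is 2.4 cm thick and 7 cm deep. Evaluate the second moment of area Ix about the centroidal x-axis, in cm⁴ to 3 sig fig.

Ix ≈ 408 cm⁴

Treat the section as a set of non-overlapping primitives; coordinates are from the bounding-box lower-left.
Flange: 15 × 3, A = 45 cm², y = 8.5 cm, Ī = 33.75 cm⁴.
Web: 2.4 × 7, A = 16.8 cm², y = 3.5 cm, Ī = 68.6 cm⁴.
Centroid: ȳ = ΣA·y / ΣA = 7.1408 cm.
Transfer each piece to the centroidal x-axis using Ī + A·d² with d = y − 7.1408:
  flange: d = 1.3592 cm → contributes +116.89 cm⁴
  web: d = -3.6408 cm → contributes +291.29 cm⁴
Total I = 408.18 cm⁴.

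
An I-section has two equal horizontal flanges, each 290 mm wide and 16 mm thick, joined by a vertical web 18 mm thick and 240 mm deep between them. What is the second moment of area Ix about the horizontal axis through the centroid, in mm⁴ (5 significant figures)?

Ix ≈ 1.7298 × 10⁸ mm⁴

Decompose the section into non-overlapping parts with the origin at the bottom-left of its bounding rectangle.
Bottom flange: 290 × 16, A = 4 640 mm², y = 8 mm, Ī = 98986.67 mm⁴.
Web: 18 × 240, A = 4 320 mm², y = 136 mm, Ī = 20 736 000 mm⁴.
Top flange: 290 × 16, A = 4 640 mm², y = 264 mm, Ī = 98986.67 mm⁴.
By symmetry the centroid is at mid-height, ȳ = 136 mm.
Transfer each piece to the horizontal axis through the centroid using Ī + A·d² with d = y − 136:
  bottom flange: d = -128 mm → contributes +76 120 747 mm⁴
  web: d = 0 mm → contributes +20 736 000 mm⁴
  top flange: d = 128 mm → contributes +76 120 747 mm⁴
Total I = 172 977 493 mm⁴.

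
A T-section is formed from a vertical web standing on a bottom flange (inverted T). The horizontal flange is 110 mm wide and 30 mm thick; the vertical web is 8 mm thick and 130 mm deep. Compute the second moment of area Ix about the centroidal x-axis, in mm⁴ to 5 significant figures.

Ix ≈ 6.7732 × 10⁶ mm⁴

Decompose the section into non-overlapping parts with the origin at the bottom-left of its bounding rectangle.
Flange: 110 × 30, A = 3 300 mm², y = 15 mm, Ī = 247 500 mm⁴.
Web: 8 × 130, A = 1 040 mm², y = 95 mm, Ī = 1 464 667 mm⁴.
Centroid: ȳ = ΣA·y / ΣA = 34.17051 mm.
Transfer each piece to the centroidal x-axis using Ī + A·d² with d = y − 34.17051:
  flange: d = -19.17051 mm → contributes +1 460 278 mm⁴
  web: d = 60.82949 mm → contributes +5 312 903 mm⁴
Total I = 6 773 180 mm⁴.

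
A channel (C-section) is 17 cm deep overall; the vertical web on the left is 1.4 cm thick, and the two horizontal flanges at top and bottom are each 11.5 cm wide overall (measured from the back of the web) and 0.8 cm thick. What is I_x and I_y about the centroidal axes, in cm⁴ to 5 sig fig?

Split into non-overlapping primitives; take the origin at the lower-left of the bounding box.
Web: 1.4 × 17, A = 23.8 cm², y = 8.5 cm, Ī = 573.1833 cm⁴.
Top flange (beyond web): 10.1 × 0.8, A = 8.08 cm², y = 16.6 cm, Ī = 0.4309333 cm⁴.
Bottom flange (beyond web): 10.1 × 0.8, A = 8.08 cm², y = 0.4 cm, Ī = 0.4309333 cm⁴.
By symmetry the centroid is at mid-height, ȳ = 8.5 cm.
Transfer each piece to the centroidal x-axis using Ī + A·d² with d = y − 8.5:
  web: d = 0 cm → contributes +573.1833 cm⁴
  top flange (beyond web): d = 8.1 cm → contributes +530.5597 cm⁴
  bottom flange (beyond web): d = -8.1 cm → contributes +530.5597 cm⁴
Total I = 1634.303 cm⁴.
For the y-axis: x̄ = 3.025325 cm.
Repeating about the centroidal y-axis gives I_y = 459.4816 cm⁴.

I_x ≈ 1634.3 cm⁴, I_y ≈ 459.48 cm⁴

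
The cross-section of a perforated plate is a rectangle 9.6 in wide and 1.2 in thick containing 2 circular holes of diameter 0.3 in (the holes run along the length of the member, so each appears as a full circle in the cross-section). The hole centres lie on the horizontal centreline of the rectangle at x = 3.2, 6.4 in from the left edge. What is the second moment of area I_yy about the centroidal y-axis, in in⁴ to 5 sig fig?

Treat the section as a set of non-overlapping primitives; coordinates are from the bounding-box lower-left.
Plate: 9.6 × 1.2, A = 11.52 in², x = 4.8 in, Ī = 88.4736 in⁴.
Hole 1 (subtracted): ⌀0.3, A = 0.07068583 in², x = 3.2 in, Ī = 0.0003976078 in⁴.
Hole 2 (subtracted): ⌀0.3, A = 0.07068583 in², x = 6.4 in, Ī = 0.0003976078 in⁴.
By symmetry the centroid is at mid-width, x̄ = 4.8 in.
Transfer each piece to the centroidal y-axis using Ī + A·d² with d = x − 4.8:
  plate: d = 0 in → contributes +88.4736 in⁴
  hole 1: d = -1.6 in → contributes −0.1813533 in⁴
  hole 2: d = 1.6 in → contributes −0.1813533 in⁴
Total I = 88.11089 in⁴.

I_yy ≈ 88.111 in⁴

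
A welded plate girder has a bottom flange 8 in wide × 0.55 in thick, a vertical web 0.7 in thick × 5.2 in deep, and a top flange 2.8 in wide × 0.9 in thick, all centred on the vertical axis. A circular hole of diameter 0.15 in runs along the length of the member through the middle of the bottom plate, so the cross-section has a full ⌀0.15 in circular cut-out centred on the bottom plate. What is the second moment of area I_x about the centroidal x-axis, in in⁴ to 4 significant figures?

I_x ≈ 65.86 in⁴

Decompose the section into non-overlapping parts with the origin at the bottom-left of its bounding rectangle.
Bottom plate: 8 × 0.55, A = 4.4 in², y = 0.275 in, Ī = 0.110917 in⁴.
Web plate: 0.7 × 5.2, A = 3.64 in², y = 3.15 in, Ī = 8.20213 in⁴.
Top plate: 2.8 × 0.9, A = 2.52 in², y = 6.2 in, Ī = 0.1701 in⁴.
Hole (subtracted): ⌀0.15, A = 0.0176715 in², y = 0.275 in, Ī = 0.0000248505 in⁴.
Centroid: ȳ = ΣA·y / ΣA = 2.68396 in.
Transfer each piece to the centroidal x-axis using Ī + A·d² with d = y − 2.68396:
  bottom plate: d = -2.40896 in → contributes +25.6444 in⁴
  web plate: d = 0.466045 in → contributes +8.99273 in⁴
  top plate: d = 3.51604 in → contributes +31.3238 in⁴
  hole: d = -2.40896 in → contributes −0.102573 in⁴
Total I = 65.8583 in⁴.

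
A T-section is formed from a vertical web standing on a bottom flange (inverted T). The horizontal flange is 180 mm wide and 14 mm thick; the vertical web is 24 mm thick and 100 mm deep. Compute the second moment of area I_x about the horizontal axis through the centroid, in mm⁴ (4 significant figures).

Break the section into simple shapes (no overlaps), measuring from the bottom-left corner of the bounding box.
Flange: 180 × 14, A = 2 520 mm², y = 7 mm, Ī = 41 160 mm⁴.
Web: 24 × 100, A = 2 400 mm², y = 64 mm, Ī = 2 000 000 mm⁴.
Centroid: ȳ = ΣA·y / ΣA = 34.8049 mm.
Transfer each piece to the horizontal axis through the centroid using Ī + A·d² with d = y − 34.8049:
  flange: d = -27.8049 mm → contributes +1 989 400 mm⁴
  web: d = 29.1951 mm → contributes +4 045 652 mm⁴
Total I = 6 035 053 mm⁴.

I_x ≈ 6.035 × 10⁶ mm⁴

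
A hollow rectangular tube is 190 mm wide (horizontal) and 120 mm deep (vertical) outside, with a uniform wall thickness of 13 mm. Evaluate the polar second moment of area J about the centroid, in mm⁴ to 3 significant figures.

Decompose the section into non-overlapping parts with the origin at the bottom-left of its bounding rectangle.
Outer rectangle: 190 × 120, A = 22 800 mm², y = 60 mm, Ī = 27 360 000 mm⁴.
Inner void (subtracted): 164 × 94, A = 15 416 mm², y = 60 mm, Ī = 11 351 315 mm⁴.
By symmetry the centroid is at mid-height, ȳ = 60 mm.
All pieces are centred on the centroidal x-axis, so I = ΣĪ (holes subtracted) = 16 008 685 mm⁴.
Repeating about the centroidal y-axis gives I_y = 34 037 605 mm⁴.
Polar second moment: J = I_x + I_y = 50 046 291 mm⁴.

J ≈ 5.00 × 10⁷ mm⁴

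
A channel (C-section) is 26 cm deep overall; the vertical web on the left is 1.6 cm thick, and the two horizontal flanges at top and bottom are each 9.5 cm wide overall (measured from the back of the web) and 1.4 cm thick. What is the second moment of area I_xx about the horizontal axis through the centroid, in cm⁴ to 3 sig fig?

I_xx ≈ 5690 cm⁴

Decompose the section into non-overlapping parts with the origin at the bottom-left of its bounding rectangle.
Web: 1.6 × 26, A = 41.6 cm², y = 13 cm, Ī = 2343.5 cm⁴.
Top flange (beyond web): 7.9 × 1.4, A = 11.06 cm², y = 25.3 cm, Ī = 1.8065 cm⁴.
Bottom flange (beyond web): 7.9 × 1.4, A = 11.06 cm², y = 0.7 cm, Ī = 1.8065 cm⁴.
By symmetry the centroid is at mid-height, ȳ = 13 cm.
Transfer each piece to the horizontal axis through the centroid using Ī + A·d² with d = y − 13:
  web: d = 0 cm → contributes +2343.5 cm⁴
  top flange (beyond web): d = 12.3 cm → contributes +1675.1 cm⁴
  bottom flange (beyond web): d = -12.3 cm → contributes +1675.1 cm⁴
Total I = 5693.6 cm⁴.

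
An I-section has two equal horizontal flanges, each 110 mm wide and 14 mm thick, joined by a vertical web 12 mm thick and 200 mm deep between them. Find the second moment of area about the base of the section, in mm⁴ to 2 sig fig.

I_base ≈ 1.1 × 10⁸ mm⁴

Break the section into simple shapes (no overlaps), measuring from the bottom-left corner of the bounding box.
Bottom flange: 110 × 14, A = 1 540 mm², y = 7 mm, Ī = 25 153 mm⁴.
Web: 12 × 200, A = 2 400 mm², y = 114 mm, Ī = 8 000 000 mm⁴.
Top flange: 110 × 14, A = 1 540 mm², y = 221 mm, Ī = 25 153 mm⁴.
Transfer each piece to a horizontal axis along the bottom face using Ī + A·d² with d = y − 0:
  bottom flange: d = 7 mm → contributes +100 613 mm⁴
  web: d = 114 mm → contributes +39 190 400 mm⁴
  top flange: d = 221 mm → contributes +75 240 293 mm⁴
Total I = 114 531 307 mm⁴.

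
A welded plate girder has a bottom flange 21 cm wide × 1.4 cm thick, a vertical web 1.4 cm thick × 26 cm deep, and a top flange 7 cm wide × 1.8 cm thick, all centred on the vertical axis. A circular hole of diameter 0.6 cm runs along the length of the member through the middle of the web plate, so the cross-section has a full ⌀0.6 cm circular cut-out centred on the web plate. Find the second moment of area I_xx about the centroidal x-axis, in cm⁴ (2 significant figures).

I_xx ≈ 9300 cm⁴

Decompose the section into non-overlapping parts with the origin at the bottom-left of its bounding rectangle.
Bottom plate: 21 × 1.4, A = 29.4 cm², y = 0.7 cm, Ī = 4.802 cm⁴.
Web plate: 1.4 × 26, A = 36.4 cm², y = 14.4 cm, Ī = 2 051 cm⁴.
Top plate: 7 × 1.8, A = 12.6 cm², y = 28.3 cm, Ī = 3.402 cm⁴.
Hole (subtracted): ⌀0.6, A = 0.2827 cm², y = 14.4 cm, Ī = 0.006362 cm⁴.
Centroid: ȳ = ΣA·y / ΣA = 11.49 cm.
Transfer each piece to the centroidal x-axis using Ī + A·d² with d = y − 11.49:
  bottom plate: d = -10.79 cm → contributes +3 425 cm⁴
  web plate: d = 2.914 cm → contributes +2 360 cm⁴
  top plate: d = 16.81 cm → contributes +3 566 cm⁴
  hole: d = 2.914 cm → contributes −2.407 cm⁴
Total I = 9 348 cm⁴.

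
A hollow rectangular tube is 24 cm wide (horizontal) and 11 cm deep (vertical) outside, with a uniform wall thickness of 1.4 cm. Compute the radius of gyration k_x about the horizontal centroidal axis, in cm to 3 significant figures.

Decompose the section into non-overlapping parts with the origin at the bottom-left of its bounding rectangle.
Outer rectangle: 24 × 11, A = 264 cm², y = 5.5 cm, Ī = 2 662 cm⁴.
Inner void (subtracted): 21.2 × 8.2, A = 173.84 cm², y = 5.5 cm, Ī = 974.08 cm⁴.
By symmetry the centroid is at mid-height, ȳ = 5.5 cm.
All pieces are centred on the horizontal centroidal axis, so I = ΣĪ (holes subtracted) = 1687.9 cm⁴.
Radius of gyration: k = √(I/A) = √(1687.9 / 90.16) = 4.3268 cm.

k_x ≈ 4.33 cm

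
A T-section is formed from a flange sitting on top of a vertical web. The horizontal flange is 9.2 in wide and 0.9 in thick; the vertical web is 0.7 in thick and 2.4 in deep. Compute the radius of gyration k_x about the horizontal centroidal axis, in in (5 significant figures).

k_x ≈ 0.72030 in

Treat the section as a set of non-overlapping primitives; coordinates are from the bounding-box lower-left.
Flange: 9.2 × 0.9, A = 8.28 in², y = 2.85 in, Ī = 0.5589 in⁴.
Web: 0.7 × 2.4, A = 1.68 in², y = 1.2 in, Ī = 0.8064 in⁴.
Centroid: ȳ = ΣA·y / ΣA = 2.571687 in.
Transfer each piece to the horizontal centroidal axis using Ī + A·d² with d = y − 2.571687:
  flange: d = 0.2783133 in → contributes +1.200254 in⁴
  web: d = -1.371687 in → contributes +3.967361 in⁴
Total I = 5.167616 in⁴.
Radius of gyration: k = √(I/A) = √(5.167616 / 9.96) = 0.7203033 in.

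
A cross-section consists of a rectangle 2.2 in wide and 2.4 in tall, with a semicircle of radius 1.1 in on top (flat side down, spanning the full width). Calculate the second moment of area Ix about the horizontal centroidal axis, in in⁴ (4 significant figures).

Break the section into simple shapes (no overlaps), measuring from the bottom-left corner of the bounding box.
Rectangular body: 2.2 × 2.4, A = 5.28 in², y = 1.2 in, Ī = 2.5344 in⁴.
Semicircular cap: semicircle r = 1.1, A = 1.90066 in², y = 2.86685 in, Ī = 0.160695 in⁴.
Centroid: ȳ = ΣA·y / ΣA = 1.6412 in.
Transfer each piece to the horizontal centroidal axis using Ī + A·d² with d = y − 1.6412:
  rectangular body: d = -0.441203 in → contributes +3.5622 in⁴
  semicircular cap: d = 1.22565 in → contributes +3.01591 in⁴
Total I = 6.57812 in⁴.

Ix ≈ 6.578 in⁴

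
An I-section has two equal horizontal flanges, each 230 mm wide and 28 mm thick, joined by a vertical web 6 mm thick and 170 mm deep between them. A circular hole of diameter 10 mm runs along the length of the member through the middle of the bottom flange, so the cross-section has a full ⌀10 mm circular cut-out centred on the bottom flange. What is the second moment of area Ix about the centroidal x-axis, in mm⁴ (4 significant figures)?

Ix ≈ 1.288 × 10⁸ mm⁴

Split into non-overlapping primitives; take the origin at the lower-left of the bounding box.
Bottom flange: 230 × 28, A = 6 440 mm², y = 14 mm, Ī = 420 747 mm⁴.
Web: 6 × 170, A = 1 020 mm², y = 113 mm, Ī = 2 456 500 mm⁴.
Top flange: 230 × 28, A = 6 440 mm², y = 212 mm, Ī = 420 747 mm⁴.
Hole (subtracted): ⌀10, A = 78.5398 mm², y = 14 mm, Ī = 490.874 mm⁴.
Centroid: ȳ = ΣA·y / ΣA = 113.563 mm.
Transfer each piece to the centroidal x-axis using Ī + A·d² with d = y − 113.563:
  bottom flange: d = -99.5626 mm → contributes +64 258 560 mm⁴
  web: d = -0.562563 mm → contributes +2 456 823 mm⁴
  top flange: d = 98.4374 mm → contributes +62 823 889 mm⁴
  hole: d = -99.5626 mm → contributes −779 033 mm⁴
Total I = 128 760 240 mm⁴.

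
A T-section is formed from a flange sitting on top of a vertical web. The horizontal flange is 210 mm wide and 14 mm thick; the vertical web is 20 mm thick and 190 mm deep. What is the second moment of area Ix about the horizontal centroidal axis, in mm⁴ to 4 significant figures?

Ix ≈ 2.873 × 10⁷ mm⁴

Split into non-overlapping primitives; take the origin at the lower-left of the bounding box.
Flange: 210 × 14, A = 2 940 mm², y = 197 mm, Ī = 48 020 mm⁴.
Web: 20 × 190, A = 3 800 mm², y = 95 mm, Ī = 11 431 667 mm⁴.
Centroid: ȳ = ΣA·y / ΣA = 139.493 mm.
Transfer each piece to the horizontal centroidal axis using Ī + A·d² with d = y − 139.493:
  flange: d = 57.5074 mm → contributes +9 770 903 mm⁴
  web: d = -44.4926 mm → contributes +18 954 108 mm⁴
Total I = 28 725 011 mm⁴.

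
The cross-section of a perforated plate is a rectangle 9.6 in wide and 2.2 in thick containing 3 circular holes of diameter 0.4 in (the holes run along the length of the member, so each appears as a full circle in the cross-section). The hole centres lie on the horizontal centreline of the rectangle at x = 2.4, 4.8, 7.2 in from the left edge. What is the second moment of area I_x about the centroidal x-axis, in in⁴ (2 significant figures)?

Break the section into simple shapes (no overlaps), measuring from the bottom-left corner of the bounding box.
Plate: 9.6 × 2.2, A = 21.12 in², y = 1.1 in, Ī = 8.518 in⁴.
Hole 1 (subtracted): ⌀0.4, A = 0.1257 in², y = 1.1 in, Ī = 0.001257 in⁴.
Hole 2 (subtracted): ⌀0.4, A = 0.1257 in², y = 1.1 in, Ī = 0.001257 in⁴.
Hole 3 (subtracted): ⌀0.4, A = 0.1257 in², y = 1.1 in, Ī = 0.001257 in⁴.
By symmetry the centroid is at mid-height, ȳ = 1.1 in.
All pieces are centred on the centroidal x-axis, so I = ΣĪ (holes subtracted) = 8.515 in⁴.

I_x ≈ 8.5 in⁴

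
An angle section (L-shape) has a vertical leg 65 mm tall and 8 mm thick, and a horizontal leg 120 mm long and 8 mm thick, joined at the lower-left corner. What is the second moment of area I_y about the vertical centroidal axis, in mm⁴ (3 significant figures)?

I_y ≈ 2.12 × 10⁶ mm⁴

Treat the section as a set of non-overlapping primitives; coordinates are from the bounding-box lower-left.
Vertical leg: 8 × 65, A = 520 mm², x = 4 mm, Ī = 2773.3 mm⁴.
Horizontal leg (remainder): 112 × 8, A = 896 mm², x = 64 mm, Ī = 936 619 mm⁴.
Centroid: x̄ = ΣA·x / ΣA = 41.966 mm.
Transfer each piece to the vertical centroidal axis using Ī + A·d² with d = x − 41.966:
  vertical leg: d = -37.966 mm → contributes +752 314 mm⁴
  horizontal leg (remainder): d = 22.034 mm → contributes +1 371 620 mm⁴
Total I = 2 123 934 mm⁴.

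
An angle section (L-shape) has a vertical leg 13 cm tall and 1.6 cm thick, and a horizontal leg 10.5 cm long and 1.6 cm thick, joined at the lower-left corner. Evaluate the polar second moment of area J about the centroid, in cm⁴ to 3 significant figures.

Break the section into simple shapes (no overlaps), measuring from the bottom-left corner of the bounding box.
Vertical leg: 1.6 × 13, A = 20.8 cm², y = 6.5 cm, Ī = 292.93 cm⁴.
Horizontal leg (remainder): 8.9 × 1.6, A = 14.24 cm², y = 0.8 cm, Ī = 3.0379 cm⁴.
Centroid: ȳ = ΣA·y / ΣA = 4.1836 cm.
Transfer each piece to the centroidal x-axis using Ī + A·d² with d = y − 4.1836:
  vertical leg: d = 2.3164 cm → contributes +404.54 cm⁴
  horizontal leg (remainder): d = -3.3836 cm → contributes +166.06 cm⁴
Total I = 570.61 cm⁴.
For the y-axis: x̄ = 2.9336 cm.
Repeating about the centroidal y-axis gives I_y = 331.42 cm⁴.
Polar second moment: J = I_x + I_y = 902.03 cm⁴.

J ≈ 902 cm⁴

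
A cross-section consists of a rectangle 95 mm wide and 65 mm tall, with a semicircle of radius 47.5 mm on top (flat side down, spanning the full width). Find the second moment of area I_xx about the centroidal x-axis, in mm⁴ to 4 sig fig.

Decompose the section into non-overlapping parts with the origin at the bottom-left of its bounding rectangle.
Rectangular body: 95 × 65, A = 6 175 mm², y = 32.5 mm, Ī = 2 174 115 mm⁴.
Semicircular cap: semicircle r = 47.5, A = 3544.11 mm², y = 85.1596 mm, Ī = 558 736 mm⁴.
Centroid: ȳ = ΣA·y / ΣA = 51.7025 mm.
Transfer each piece to the centroidal x-axis using Ī + A·d² with d = y − 51.7025:
  rectangular body: d = -19.2025 mm → contributes +4 451 066 mm⁴
  semicircular cap: d = 33.4571 mm → contributes +4 525 932 mm⁴
Total I = 8 976 998 mm⁴.

I_xx ≈ 8.977 × 10⁶ mm⁴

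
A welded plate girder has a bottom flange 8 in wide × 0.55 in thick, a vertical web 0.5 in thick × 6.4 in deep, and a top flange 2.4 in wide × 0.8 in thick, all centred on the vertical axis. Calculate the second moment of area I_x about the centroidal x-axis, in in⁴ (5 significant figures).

I_x ≈ 81.779 in⁴

Decompose the section into non-overlapping parts with the origin at the bottom-left of its bounding rectangle.
Bottom plate: 8 × 0.55, A = 4.4 in², y = 0.275 in, Ī = 0.1109167 in⁴.
Web plate: 0.5 × 6.4, A = 3.2 in², y = 3.75 in, Ī = 10.92267 in⁴.
Top plate: 2.4 × 0.8, A = 1.92 in², y = 7.35 in, Ī = 0.1024 in⁴.
Centroid: ȳ = ΣA·y / ΣA = 2.869958 in.
Transfer each piece to the centroidal x-axis using Ī + A·d² with d = y − 2.869958:
  bottom plate: d = -2.594958 in → contributes +29.73967 in⁴
  web plate: d = 0.880042 in → contributes +13.40098 in⁴
  top plate: d = 4.480042 in → contributes +38.63829 in⁴
Total I = 81.77894 in⁴.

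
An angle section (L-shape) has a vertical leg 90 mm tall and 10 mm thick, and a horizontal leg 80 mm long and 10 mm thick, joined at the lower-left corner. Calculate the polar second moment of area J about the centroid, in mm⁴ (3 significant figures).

Split into non-overlapping primitives; take the origin at the lower-left of the bounding box.
Vertical leg: 10 × 90, A = 900 mm², y = 45 mm, Ī = 607 500 mm⁴.
Horizontal leg (remainder): 70 × 10, A = 700 mm², y = 5 mm, Ī = 5833.3 mm⁴.
Centroid: ȳ = ΣA·y / ΣA = 27.5 mm.
Transfer each piece to the centroidal x-axis using Ī + A·d² with d = y − 27.5:
  vertical leg: d = 17.5 mm → contributes +883 125 mm⁴
  horizontal leg (remainder): d = -22.5 mm → contributes +360 208 mm⁴
Total I = 1 243 333 mm⁴.
For the y-axis: x̄ = 22.5 mm.
Repeating about the centroidal y-axis gives I_y = 923 333 mm⁴.
Polar second moment: J = I_x + I_y = 2 166 667 mm⁴.

J ≈ 2.17 × 10⁶ mm⁴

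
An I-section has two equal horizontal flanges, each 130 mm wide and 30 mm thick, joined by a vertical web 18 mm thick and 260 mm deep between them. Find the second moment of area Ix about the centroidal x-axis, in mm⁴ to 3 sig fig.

Ix ≈ 1.91 × 10⁸ mm⁴

Decompose the section into non-overlapping parts with the origin at the bottom-left of its bounding rectangle.
Bottom flange: 130 × 30, A = 3 900 mm², y = 15 mm, Ī = 292 500 mm⁴.
Web: 18 × 260, A = 4 680 mm², y = 160 mm, Ī = 26 364 000 mm⁴.
Top flange: 130 × 30, A = 3 900 mm², y = 305 mm, Ī = 292 500 mm⁴.
By symmetry the centroid is at mid-height, ȳ = 160 mm.
Transfer each piece to the centroidal x-axis using Ī + A·d² with d = y − 160:
  bottom flange: d = -145 mm → contributes +82 290 000 mm⁴
  web: d = 0 mm → contributes +26 364 000 mm⁴
  top flange: d = 145 mm → contributes +82 290 000 mm⁴
Total I = 190 944 000 mm⁴.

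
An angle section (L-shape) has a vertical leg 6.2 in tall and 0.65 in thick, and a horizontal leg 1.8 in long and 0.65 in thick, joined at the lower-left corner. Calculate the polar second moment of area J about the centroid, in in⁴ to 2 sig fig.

J ≈ 19 in⁴

Break the section into simple shapes (no overlaps), measuring from the bottom-left corner of the bounding box.
Vertical leg: 0.65 × 6.2, A = 4.03 in², y = 3.1 in, Ī = 12.91 in⁴.
Horizontal leg (remainder): 1.15 × 0.65, A = 0.7475 in², y = 0.325 in, Ī = 0.02632 in⁴.
Centroid: ȳ = ΣA·y / ΣA = 2.666 in.
Transfer each piece to the centroidal x-axis using Ī + A·d² with d = y − 2.666:
  vertical leg: d = 0.4342 in → contributes +13.67 in⁴
  horizontal leg (remainder): d = -2.341 in → contributes +4.122 in⁴
Total I = 17.79 in⁴.
For the y-axis: x̄ = 0.4658 in.
Repeating about the centroidal y-axis gives I_y = 0.735 in⁴.
Polar second moment: J = I_x + I_y = 18.53 in⁴.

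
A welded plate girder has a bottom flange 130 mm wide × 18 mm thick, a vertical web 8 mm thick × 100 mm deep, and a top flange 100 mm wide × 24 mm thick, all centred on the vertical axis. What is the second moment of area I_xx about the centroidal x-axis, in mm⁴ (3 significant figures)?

I_xx ≈ 1.82 × 10⁷ mm⁴

Break the section into simple shapes (no overlaps), measuring from the bottom-left corner of the bounding box.
Bottom plate: 130 × 18, A = 2 340 mm², y = 9 mm, Ī = 63 180 mm⁴.
Web plate: 8 × 100, A = 800 mm², y = 68 mm, Ī = 666 667 mm⁴.
Top plate: 100 × 24, A = 2 400 mm², y = 130 mm, Ī = 115 200 mm⁴.
Centroid: ȳ = ΣA·y / ΣA = 69.939 mm.
Transfer each piece to the centroidal x-axis using Ī + A·d² with d = y − 69.939:
  bottom plate: d = -60.939 mm → contributes +8 752 808 mm⁴
  web plate: d = -1.9386 mm → contributes +669 673 mm⁴
  top plate: d = 60.061 mm → contributes +8 772 884 mm⁴
Total I = 18 195 366 mm⁴.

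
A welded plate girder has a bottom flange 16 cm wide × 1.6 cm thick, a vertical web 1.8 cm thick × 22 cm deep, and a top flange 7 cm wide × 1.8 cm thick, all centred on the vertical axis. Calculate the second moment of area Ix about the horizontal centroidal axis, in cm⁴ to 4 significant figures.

Ix ≈ 6657 cm⁴

Split into non-overlapping primitives; take the origin at the lower-left of the bounding box.
Bottom plate: 16 × 1.6, A = 25.6 cm², y = 0.8 cm, Ī = 5.46133 cm⁴.
Web plate: 1.8 × 22, A = 39.6 cm², y = 12.6 cm, Ī = 1597.2 cm⁴.
Top plate: 7 × 1.8, A = 12.6 cm², y = 24.5 cm, Ī = 3.402 cm⁴.
Centroid: ȳ = ΣA·y / ΣA = 10.6445 cm.
Transfer each piece to the horizontal centroidal axis using Ī + A·d² with d = y − 10.6445:
  bottom plate: d = -9.84447 cm → contributes +2486.45 cm⁴
  web plate: d = 1.95553 cm → contributes +1748.63 cm⁴
  top plate: d = 13.8555 cm → contributes +2422.29 cm⁴
Total I = 6657.38 cm⁴.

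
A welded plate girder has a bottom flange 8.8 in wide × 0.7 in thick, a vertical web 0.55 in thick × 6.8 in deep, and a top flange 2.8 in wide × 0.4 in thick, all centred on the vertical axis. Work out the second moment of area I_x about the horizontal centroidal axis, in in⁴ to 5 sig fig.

I_x ≈ 82.825 in⁴

Decompose the section into non-overlapping parts with the origin at the bottom-left of its bounding rectangle.
Bottom plate: 8.8 × 0.7, A = 6.16 in², y = 0.35 in, Ī = 0.2515333 in⁴.
Web plate: 0.55 × 6.8, A = 3.74 in², y = 4.1 in, Ī = 14.41147 in⁴.
Top plate: 2.8 × 0.4, A = 1.12 in², y = 7.7 in, Ī = 0.01493333 in⁴.
Centroid: ȳ = ΣA·y / ΣA = 2.369691 in.
Transfer each piece to the horizontal centroidal axis using Ī + A·d² with d = y − 2.369691:
  bottom plate: d = -2.019691 in → contributes +25.37912 in⁴
  web plate: d = 1.730309 in → contributes +25.60891 in⁴
  top plate: d = 5.330309 in → contributes +31.83659 in⁴
Total I = 82.82461 in⁴.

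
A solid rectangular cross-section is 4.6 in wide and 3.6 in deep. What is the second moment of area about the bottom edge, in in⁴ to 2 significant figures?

I_base ≈ 72 in⁴

The section: 4.6 × 3.6, A = 16.56 in², y = 1.8 in, Ī = 17.88 in⁴.
Transfer it to the base of the section using Ī + A·d² with d = y − 0:
  the section: d = 1.8 in → contributes +71.54 in⁴
Total I = 71.54 in⁴.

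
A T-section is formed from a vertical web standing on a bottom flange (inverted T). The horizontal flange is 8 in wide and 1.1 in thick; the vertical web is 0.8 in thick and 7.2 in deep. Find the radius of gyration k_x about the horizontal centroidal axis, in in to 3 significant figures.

k_x ≈ 2.43 in

Decompose the section into non-overlapping parts with the origin at the bottom-left of its bounding rectangle.
Flange: 8 × 1.1, A = 8.8 in², y = 0.55 in, Ī = 0.88733 in⁴.
Web: 0.8 × 7.2, A = 5.76 in², y = 4.7 in, Ī = 24.883 in⁴.
Centroid: ȳ = ΣA·y / ΣA = 2.1918 in.
Transfer each piece to the horizontal centroidal axis using Ī + A·d² with d = y − 2.1918:
  flange: d = -1.6418 in → contributes +24.607 in⁴
  web: d = 2.5082 in → contributes +61.121 in⁴
Total I = 85.728 in⁴.
Radius of gyration: k = √(I/A) = √(85.728 / 14.56) = 2.4265 in.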